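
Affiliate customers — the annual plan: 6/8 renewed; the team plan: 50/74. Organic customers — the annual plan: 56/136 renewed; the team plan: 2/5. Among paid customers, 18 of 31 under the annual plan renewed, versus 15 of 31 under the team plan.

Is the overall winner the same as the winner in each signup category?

No

Affiliate: the annual plan 6/8 = 75.0%, the team plan 50/74 = 67.6% → the annual plan
Organic: the annual plan 56/136 = 41.2%, the team plan 2/5 = 40.0% → the annual plan
Paid: the annual plan 18/31 = 58.1%, the team plan 15/31 = 48.4% → the annual plan
Overall: the annual plan 80/175 = 45.7%, the team plan 67/110 = 60.9% → the team plan
The annual plan wins each signup group but the team plan wins overall — the comparison reverses. The annual plan's customers skew toward organic, which has a lower base rate.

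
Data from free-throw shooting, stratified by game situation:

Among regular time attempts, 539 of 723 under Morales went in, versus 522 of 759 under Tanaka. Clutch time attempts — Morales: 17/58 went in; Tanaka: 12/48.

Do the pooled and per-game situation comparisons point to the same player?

Regular time: Morales 539/723 = 74.6%, Tanaka 522/759 = 68.8% → Morales
Clutch time: Morales 17/58 = 29.3%, Tanaka 12/48 = 25.0% → Morales
Overall: Morales 556/781 = 71.2%, Tanaka 534/807 = 66.2% → Morales
Morales wins overall and in every game group — no reversal.

Yes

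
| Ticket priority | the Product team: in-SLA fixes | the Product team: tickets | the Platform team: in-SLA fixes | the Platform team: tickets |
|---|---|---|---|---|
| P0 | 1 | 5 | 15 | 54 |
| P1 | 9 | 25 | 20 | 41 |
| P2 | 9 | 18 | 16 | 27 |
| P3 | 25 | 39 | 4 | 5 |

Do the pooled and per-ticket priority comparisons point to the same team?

P0: the Product team 1/5 = 20.0%, the Platform team 15/54 = 27.8% → the Platform team
P1: the Product team 9/25 = 36.0%, the Platform team 20/41 = 48.8% → the Platform team
P2: the Product team 9/18 = 50.0%, the Platform team 16/27 = 59.3% → the Platform team
P3: the Product team 25/39 = 64.1%, the Platform team 4/5 = 80.0% → the Platform team
Overall: the Product team 44/87 = 50.6%, the Platform team 55/127 = 43.3% → the Product team
The Platform team wins each ticket group but the Product team wins overall — the comparison reverses. The Platform team's tickets skew toward P0, which has a lower base rate.

No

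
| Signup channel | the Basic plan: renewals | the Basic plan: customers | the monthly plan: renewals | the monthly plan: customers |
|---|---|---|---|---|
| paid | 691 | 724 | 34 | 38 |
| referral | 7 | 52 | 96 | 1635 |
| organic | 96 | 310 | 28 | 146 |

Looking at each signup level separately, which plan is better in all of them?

the Basic plan

Paid: the Basic plan 691/724 = 95.4%, the monthly plan 34/38 = 89.5% → the Basic plan
Referral: the Basic plan 7/52 = 13.5%, the monthly plan 96/1635 = 5.9% → the Basic plan
Organic: the Basic plan 96/310 = 31.0%, the monthly plan 28/146 = 19.2% → the Basic plan
The Basic plan has the higher rate in all 3 groups.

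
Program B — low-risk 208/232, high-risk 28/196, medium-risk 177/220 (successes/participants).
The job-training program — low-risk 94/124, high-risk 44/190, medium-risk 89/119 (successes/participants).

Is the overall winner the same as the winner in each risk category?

No

Low-risk: Program B 208/232 = 89.7%, the job-training program 94/124 = 75.8% → Program B
High-risk: Program B 28/196 = 14.3%, the job-training program 44/190 = 23.2% → the job-training program
Medium-risk: Program B 177/220 = 80.5%, the job-training program 89/119 = 74.8% → Program B
Overall: Program B 413/648 = 63.7%, the job-training program 227/433 = 52.4% → Program B
Neither sweeps: Program B wins 2 of 3 groups, the job-training program wins 1. Program B wins overall but not every group — no Simpson reversal.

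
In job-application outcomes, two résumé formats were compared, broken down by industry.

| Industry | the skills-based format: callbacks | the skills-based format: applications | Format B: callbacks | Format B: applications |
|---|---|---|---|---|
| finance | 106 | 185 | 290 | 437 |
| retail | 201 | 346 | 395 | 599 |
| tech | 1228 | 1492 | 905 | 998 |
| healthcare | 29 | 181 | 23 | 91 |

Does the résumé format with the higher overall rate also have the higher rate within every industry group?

Yes

Finance: the skills-based format 106/185 = 57.3%, Format B 290/437 = 66.4% → Format B
Retail: the skills-based format 201/346 = 58.1%, Format B 395/599 = 65.9% → Format B
Tech: the skills-based format 1228/1492 = 82.3%, Format B 905/998 = 90.7% → Format B
Healthcare: the skills-based format 29/181 = 16.0%, Format B 23/91 = 25.3% → Format B
Overall: the skills-based format 1564/2204 = 71.0%, Format B 1613/2125 = 75.9% → Format B
Format B wins overall and in every industry group — no reversal.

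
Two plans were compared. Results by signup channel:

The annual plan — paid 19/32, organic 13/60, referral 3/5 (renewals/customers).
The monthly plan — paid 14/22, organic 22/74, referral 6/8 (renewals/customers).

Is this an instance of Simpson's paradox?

No

Paid: the annual plan 19/32 = 59.4%, the monthly plan 14/22 = 63.6% → the monthly plan
Organic: the annual plan 13/60 = 21.7%, the monthly plan 22/74 = 29.7% → the monthly plan
Referral: the annual plan 3/5 = 60.0%, the monthly plan 6/8 = 75.0% → the monthly plan
Overall: the annual plan 35/97 = 36.1%, the monthly plan 42/104 = 40.4% → the monthly plan
The monthly plan wins overall and in every signup group — no reversal.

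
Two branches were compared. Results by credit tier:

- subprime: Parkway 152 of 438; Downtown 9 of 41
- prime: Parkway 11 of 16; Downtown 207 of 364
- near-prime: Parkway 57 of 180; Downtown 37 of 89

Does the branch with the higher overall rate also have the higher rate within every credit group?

No

Subprime: Parkway 152/438 = 34.7%, Downtown 9/41 = 22.0% → Parkway
Prime: Parkway 11/16 = 68.8%, Downtown 207/364 = 56.9% → Parkway
Near-prime: Parkway 57/180 = 31.7%, Downtown 37/89 = 41.6% → Downtown
Overall: Parkway 220/634 = 34.7%, Downtown 253/494 = 51.2% → Downtown
Neither sweeps: Parkway wins 2 of 3 groups, Downtown wins 1. Downtown wins overall but not every group — no Simpson reversal.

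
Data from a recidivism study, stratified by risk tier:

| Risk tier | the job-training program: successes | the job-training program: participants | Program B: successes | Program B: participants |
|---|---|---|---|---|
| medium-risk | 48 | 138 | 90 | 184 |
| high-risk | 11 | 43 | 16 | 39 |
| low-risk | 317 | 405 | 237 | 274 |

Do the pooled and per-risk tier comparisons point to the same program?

Medium-risk: the job-training program 48/138 = 34.8%, Program B 90/184 = 48.9% → Program B
High-risk: the job-training program 11/43 = 25.6%, Program B 16/39 = 41.0% → Program B
Low-risk: the job-training program 317/405 = 78.3%, Program B 237/274 = 86.5% → Program B
Overall: the job-training program 376/586 = 64.2%, Program B 343/497 = 69.0% → Program B
Program B wins overall and in every risk group — no reversal.

Yes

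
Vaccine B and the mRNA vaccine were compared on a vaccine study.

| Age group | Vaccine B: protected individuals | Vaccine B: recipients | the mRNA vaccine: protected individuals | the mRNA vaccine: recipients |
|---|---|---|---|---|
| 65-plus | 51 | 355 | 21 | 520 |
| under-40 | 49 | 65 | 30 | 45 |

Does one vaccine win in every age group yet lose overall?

65-plus: Vaccine B 51/355 = 14.4%, the mRNA vaccine 21/520 = 4.0% → Vaccine B
Under-40: Vaccine B 49/65 = 75.4%, the mRNA vaccine 30/45 = 66.7% → Vaccine B
Overall: Vaccine B 100/420 = 23.8%, the mRNA vaccine 51/565 = 9.0% → Vaccine B
Vaccine B wins overall and in every age group — no reversal.

No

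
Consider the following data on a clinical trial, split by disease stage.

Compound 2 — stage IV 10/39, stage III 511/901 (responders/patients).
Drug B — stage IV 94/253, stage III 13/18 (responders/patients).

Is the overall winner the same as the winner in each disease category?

Stage IV: Compound 2 10/39 = 25.6%, Drug B 94/253 = 37.2% → Drug B
Stage III: Compound 2 511/901 = 56.7%, Drug B 13/18 = 72.2% → Drug B
Overall: Compound 2 521/940 = 55.4%, Drug B 107/271 = 39.5% → Compound 2
Drug B wins each disease group but Compound 2 wins overall — the comparison reverses. Drug B's patients skew toward stage IV, which has a lower base rate.

No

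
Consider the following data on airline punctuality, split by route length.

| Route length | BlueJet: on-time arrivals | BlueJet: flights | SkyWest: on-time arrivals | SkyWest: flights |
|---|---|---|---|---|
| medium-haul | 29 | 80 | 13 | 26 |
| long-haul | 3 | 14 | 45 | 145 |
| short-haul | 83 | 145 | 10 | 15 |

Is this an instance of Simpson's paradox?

Medium-haul: BlueJet 29/80 = 36.2%, SkyWest 13/26 = 50.0% → SkyWest
Long-haul: BlueJet 3/14 = 21.4%, SkyWest 45/145 = 31.0% → SkyWest
Short-haul: BlueJet 83/145 = 57.2%, SkyWest 10/15 = 66.7% → SkyWest
Overall: BlueJet 115/239 = 48.1%, SkyWest 68/186 = 36.6% → BlueJet
SkyWest wins each route group but BlueJet wins overall — the comparison reverses. SkyWest's flights skew toward long-haul, which has a lower base rate.

Yes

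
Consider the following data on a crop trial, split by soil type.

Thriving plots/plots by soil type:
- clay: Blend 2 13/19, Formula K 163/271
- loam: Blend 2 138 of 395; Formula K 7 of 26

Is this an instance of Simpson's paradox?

Yes

Clay: Blend 2 13/19 = 68.4%, Formula K 163/271 = 60.1% → Blend 2
Loam: Blend 2 138/395 = 34.9%, Formula K 7/26 = 26.9% → Blend 2
Overall: Blend 2 151/414 = 36.5%, Formula K 170/297 = 57.2% → Formula K
Blend 2 wins each soil group but Formula K wins overall — the comparison reverses. Blend 2's plots skew toward loam, which has a lower base rate.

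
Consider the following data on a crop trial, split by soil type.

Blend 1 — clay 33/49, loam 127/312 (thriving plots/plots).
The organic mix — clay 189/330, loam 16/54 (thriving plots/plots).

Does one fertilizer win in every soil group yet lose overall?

Clay: Blend 1 33/49 = 67.3%, the organic mix 189/330 = 57.3% → Blend 1
Loam: Blend 1 127/312 = 40.7%, the organic mix 16/54 = 29.6% → Blend 1
Overall: Blend 1 160/361 = 44.3%, the organic mix 205/384 = 53.4% → the organic mix
Blend 1 wins each soil group but the organic mix wins overall — the comparison reverses. Blend 1's plots skew toward loam, which has a lower base rate.

Yes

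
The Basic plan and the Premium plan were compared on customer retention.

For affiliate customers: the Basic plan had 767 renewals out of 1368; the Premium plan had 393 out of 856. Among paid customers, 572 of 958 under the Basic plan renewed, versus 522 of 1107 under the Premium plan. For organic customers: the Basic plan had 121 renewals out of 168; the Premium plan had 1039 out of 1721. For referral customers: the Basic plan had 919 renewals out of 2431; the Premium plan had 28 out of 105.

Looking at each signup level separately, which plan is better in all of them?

Affiliate: the Basic plan 767/1368 = 56.1%, the Premium plan 393/856 = 45.9% → the Basic plan
Paid: the Basic plan 572/958 = 59.7%, the Premium plan 522/1107 = 47.2% → the Basic plan
Organic: the Basic plan 121/168 = 72.0%, the Premium plan 1039/1721 = 60.4% → the Basic plan
Referral: the Basic plan 919/2431 = 37.8%, the Premium plan 28/105 = 26.7% → the Basic plan
The Basic plan has the higher rate in all 4 groups.

the Basic plan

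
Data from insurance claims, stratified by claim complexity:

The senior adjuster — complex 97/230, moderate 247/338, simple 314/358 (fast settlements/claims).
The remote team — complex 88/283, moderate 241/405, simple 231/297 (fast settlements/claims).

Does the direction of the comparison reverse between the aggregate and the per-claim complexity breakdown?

Complex: the senior adjuster 97/230 = 42.2%, the remote team 88/283 = 31.1% → the senior adjuster
Moderate: the senior adjuster 247/338 = 73.1%, the remote team 241/405 = 59.5% → the senior adjuster
Simple: the senior adjuster 314/358 = 87.7%, the remote team 231/297 = 77.8% → the senior adjuster
Overall: the senior adjuster 658/926 = 71.1%, the remote team 560/985 = 56.9% → the senior adjuster
The senior adjuster wins overall and in every claim group — no reversal.

No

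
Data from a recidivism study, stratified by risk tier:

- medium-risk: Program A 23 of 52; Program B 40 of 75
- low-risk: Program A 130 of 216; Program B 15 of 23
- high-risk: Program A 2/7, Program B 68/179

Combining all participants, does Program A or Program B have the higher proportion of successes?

Program A

Medium-risk: Program A 23/52 = 44.2%, Program B 40/75 = 53.3% → Program B
Low-risk: Program A 130/216 = 60.2%, Program B 15/23 = 65.2% → Program B
High-risk: Program A 2/7 = 28.6%, Program B 68/179 = 38.0% → Program B
Overall: Program A 155/275 = 56.4%, Program B 123/277 = 44.4% → Program A
(Program B wins every risk group but Program A wins overall — Program B's participants skew toward the low-rate high-risk group.)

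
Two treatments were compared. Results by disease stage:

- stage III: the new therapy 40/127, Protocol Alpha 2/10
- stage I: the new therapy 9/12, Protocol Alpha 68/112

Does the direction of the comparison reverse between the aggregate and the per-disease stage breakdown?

Stage III: the new therapy 40/127 = 31.5%, Protocol Alpha 2/10 = 20.0% → the new therapy
Stage I: the new therapy 9/12 = 75.0%, Protocol Alpha 68/112 = 60.7% → the new therapy
Overall: the new therapy 49/139 = 35.3%, Protocol Alpha 70/122 = 57.4% → Protocol Alpha
The new therapy wins each disease group but Protocol Alpha wins overall — the comparison reverses. The new therapy's patients skew toward stage III, which has a lower base rate.

Yes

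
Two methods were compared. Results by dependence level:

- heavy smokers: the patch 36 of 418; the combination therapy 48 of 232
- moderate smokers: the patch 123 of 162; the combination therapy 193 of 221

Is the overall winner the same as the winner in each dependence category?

Yes

Heavy smokers: the patch 36/418 = 8.6%, the combination therapy 48/232 = 20.7% → the combination therapy
Moderate smokers: the patch 123/162 = 75.9%, the combination therapy 193/221 = 87.3% → the combination therapy
Overall: the patch 159/580 = 27.4%, the combination therapy 241/453 = 53.2% → the combination therapy
The combination therapy wins overall and in every dependence group — no reversal.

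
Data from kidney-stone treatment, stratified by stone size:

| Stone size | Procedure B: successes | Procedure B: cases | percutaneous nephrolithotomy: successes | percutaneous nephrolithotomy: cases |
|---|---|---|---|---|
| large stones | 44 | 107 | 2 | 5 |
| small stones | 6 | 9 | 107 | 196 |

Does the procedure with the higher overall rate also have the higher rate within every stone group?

Large stones: Procedure B 44/107 = 41.1%, percutaneous nephrolithotomy 2/5 = 40.0% → Procedure B
Small stones: Procedure B 6/9 = 66.7%, percutaneous nephrolithotomy 107/196 = 54.6% → Procedure B
Overall: Procedure B 50/116 = 43.1%, percutaneous nephrolithotomy 109/201 = 54.2% → percutaneous nephrolithotomy
Procedure B wins each stone group but percutaneous nephrolithotomy wins overall — the comparison reverses. Procedure B's cases skew toward large stones, which has a lower base rate.

No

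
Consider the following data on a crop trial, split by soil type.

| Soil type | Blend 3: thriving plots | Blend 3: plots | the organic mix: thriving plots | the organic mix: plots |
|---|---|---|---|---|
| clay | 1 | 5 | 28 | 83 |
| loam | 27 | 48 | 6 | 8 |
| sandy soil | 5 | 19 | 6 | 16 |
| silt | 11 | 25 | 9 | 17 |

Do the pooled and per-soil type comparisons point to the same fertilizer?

No

Clay: Blend 3 1/5 = 20.0%, the organic mix 28/83 = 33.7% → the organic mix
Loam: Blend 3 27/48 = 56.2%, the organic mix 6/8 = 75.0% → the organic mix
Sandy soil: Blend 3 5/19 = 26.3%, the organic mix 6/16 = 37.5% → the organic mix
Silt: Blend 3 11/25 = 44.0%, the organic mix 9/17 = 52.9% → the organic mix
Overall: Blend 3 44/97 = 45.4%, the organic mix 49/124 = 39.5% → Blend 3
The organic mix wins each soil group but Blend 3 wins overall — the comparison reverses. The organic mix's plots skew toward clay, which has a lower base rate.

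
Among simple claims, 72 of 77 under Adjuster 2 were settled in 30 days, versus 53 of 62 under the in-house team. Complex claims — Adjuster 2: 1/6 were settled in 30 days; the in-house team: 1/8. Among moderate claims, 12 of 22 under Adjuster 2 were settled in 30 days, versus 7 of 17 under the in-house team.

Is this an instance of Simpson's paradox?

No

Simple: Adjuster 2 72/77 = 93.5%, the in-house team 53/62 = 85.5% → Adjuster 2
Complex: Adjuster 2 1/6 = 16.7%, the in-house team 1/8 = 12.5% → Adjuster 2
Moderate: Adjuster 2 12/22 = 54.5%, the in-house team 7/17 = 41.2% → Adjuster 2
Overall: Adjuster 2 85/105 = 81.0%, the in-house team 61/87 = 70.1% → Adjuster 2
Adjuster 2 wins overall and in every claim group — no reversal.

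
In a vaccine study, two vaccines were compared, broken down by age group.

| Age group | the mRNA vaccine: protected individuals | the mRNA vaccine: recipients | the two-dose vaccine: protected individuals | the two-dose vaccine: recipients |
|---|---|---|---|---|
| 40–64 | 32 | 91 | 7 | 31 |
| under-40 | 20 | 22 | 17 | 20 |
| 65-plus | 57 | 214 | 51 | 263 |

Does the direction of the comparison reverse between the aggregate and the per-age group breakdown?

40–64: the mRNA vaccine 32/91 = 35.2%, the two-dose vaccine 7/31 = 22.6% → the mRNA vaccine
Under-40: the mRNA vaccine 20/22 = 90.9%, the two-dose vaccine 17/20 = 85.0% → the mRNA vaccine
65-plus: the mRNA vaccine 57/214 = 26.6%, the two-dose vaccine 51/263 = 19.4% → the mRNA vaccine
Overall: the mRNA vaccine 109/327 = 33.3%, the two-dose vaccine 75/314 = 23.9% → the mRNA vaccine
The mRNA vaccine wins overall and in every age group — no reversal.

No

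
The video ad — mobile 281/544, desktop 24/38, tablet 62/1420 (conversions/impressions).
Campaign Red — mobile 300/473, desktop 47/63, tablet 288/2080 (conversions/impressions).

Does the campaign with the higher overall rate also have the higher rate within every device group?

Mobile: the video ad 281/544 = 51.7%, Campaign Red 300/473 = 63.4% → Campaign Red
Desktop: the video ad 24/38 = 63.2%, Campaign Red 47/63 = 74.6% → Campaign Red
Tablet: the video ad 62/1420 = 4.4%, Campaign Red 288/2080 = 13.8% → Campaign Red
Overall: the video ad 367/2002 = 18.3%, Campaign Red 635/2616 = 24.3% → Campaign Red
Campaign Red wins overall and in every device group — no reversal.

Yes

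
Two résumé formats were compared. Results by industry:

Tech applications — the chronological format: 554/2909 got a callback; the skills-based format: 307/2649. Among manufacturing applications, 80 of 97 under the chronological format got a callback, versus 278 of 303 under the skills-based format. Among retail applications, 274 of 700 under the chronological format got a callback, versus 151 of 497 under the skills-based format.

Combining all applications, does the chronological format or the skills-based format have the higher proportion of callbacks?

the chronological format

Tech: the chronological format 554/2909 = 19.0%, the skills-based format 307/2649 = 11.6% → the chronological format
Manufacturing: the chronological format 80/97 = 82.5%, the skills-based format 278/303 = 91.7% → the skills-based format
Retail: the chronological format 274/700 = 39.1%, the skills-based format 151/497 = 30.4% → the chronological format
Overall: the chronological format 908/3706 = 24.5%, the skills-based format 736/3449 = 21.3% → the chronological format
(Neither sweeps every industry group, but the chronological format has the higher pooled rate.)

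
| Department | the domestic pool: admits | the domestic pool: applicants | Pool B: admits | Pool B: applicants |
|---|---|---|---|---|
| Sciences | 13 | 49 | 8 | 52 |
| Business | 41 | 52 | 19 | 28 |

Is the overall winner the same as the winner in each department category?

Sciences: the domestic pool 13/49 = 26.5%, Pool B 8/52 = 15.4% → the domestic pool
Business: the domestic pool 41/52 = 78.8%, Pool B 19/28 = 67.9% → the domestic pool
Overall: the domestic pool 54/101 = 53.5%, Pool B 27/80 = 33.8% → the domestic pool
The domestic pool wins overall and in every department group — no reversal.

Yes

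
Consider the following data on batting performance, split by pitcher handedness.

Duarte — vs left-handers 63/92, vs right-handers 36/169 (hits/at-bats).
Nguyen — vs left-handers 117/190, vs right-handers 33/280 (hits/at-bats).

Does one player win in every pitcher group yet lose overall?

No

Vs left-handers: Duarte 63/92 = 68.5%, Nguyen 117/190 = 61.6% → Duarte
Vs right-handers: Duarte 36/169 = 21.3%, Nguyen 33/280 = 11.8% → Duarte
Overall: Duarte 99/261 = 37.9%, Nguyen 150/470 = 31.9% → Duarte
Duarte wins overall and in every pitcher group — no reversal.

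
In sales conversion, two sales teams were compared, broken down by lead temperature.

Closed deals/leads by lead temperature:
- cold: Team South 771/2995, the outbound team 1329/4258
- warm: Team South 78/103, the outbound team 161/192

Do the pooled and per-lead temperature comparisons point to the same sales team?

Yes

Cold: Team South 771/2995 = 25.7%, the outbound team 1329/4258 = 31.2% → the outbound team
Warm: Team South 78/103 = 75.7%, the outbound team 161/192 = 83.9% → the outbound team
Overall: Team South 849/3098 = 27.4%, the outbound team 1490/4450 = 33.5% → the outbound team
The outbound team wins overall and in every lead group — no reversal.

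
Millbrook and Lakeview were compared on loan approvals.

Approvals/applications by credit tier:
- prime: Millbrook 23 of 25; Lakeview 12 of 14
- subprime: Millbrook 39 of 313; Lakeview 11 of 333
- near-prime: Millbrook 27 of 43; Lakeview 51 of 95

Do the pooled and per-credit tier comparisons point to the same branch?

Prime: Millbrook 23/25 = 92.0%, Lakeview 12/14 = 85.7% → Millbrook
Subprime: Millbrook 39/313 = 12.5%, Lakeview 11/333 = 3.3% → Millbrook
Near-prime: Millbrook 27/43 = 62.8%, Lakeview 51/95 = 53.7% → Millbrook
Overall: Millbrook 89/381 = 23.4%, Lakeview 74/442 = 16.7% → Millbrook
Millbrook wins overall and in every credit group — no reversal.

Yes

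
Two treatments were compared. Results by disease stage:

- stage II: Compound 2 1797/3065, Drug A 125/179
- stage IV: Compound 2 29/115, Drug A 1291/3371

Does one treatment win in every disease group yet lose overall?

Stage II: Compound 2 1797/3065 = 58.6%, Drug A 125/179 = 69.8% → Drug A
Stage IV: Compound 2 29/115 = 25.2%, Drug A 1291/3371 = 38.3% → Drug A
Overall: Compound 2 1826/3180 = 57.4%, Drug A 1416/3550 = 39.9% → Compound 2
Drug A wins each disease group but Compound 2 wins overall — the comparison reverses. Drug A's patients skew toward stage IV, which has a lower base rate.

Yes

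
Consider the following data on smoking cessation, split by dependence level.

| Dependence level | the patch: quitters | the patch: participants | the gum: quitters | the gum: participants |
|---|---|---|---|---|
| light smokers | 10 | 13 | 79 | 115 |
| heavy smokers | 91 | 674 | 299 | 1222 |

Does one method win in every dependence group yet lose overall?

No

Light smokers: the patch 10/13 = 76.9%, the gum 79/115 = 68.7% → the patch
Heavy smokers: the patch 91/674 = 13.5%, the gum 299/1222 = 24.5% → the gum
Overall: the patch 101/687 = 14.7%, the gum 378/1337 = 28.3% → the gum
Neither sweeps: the patch wins 1 of 2 groups, the gum wins 1. The gum wins overall but not every group — no Simpson reversal.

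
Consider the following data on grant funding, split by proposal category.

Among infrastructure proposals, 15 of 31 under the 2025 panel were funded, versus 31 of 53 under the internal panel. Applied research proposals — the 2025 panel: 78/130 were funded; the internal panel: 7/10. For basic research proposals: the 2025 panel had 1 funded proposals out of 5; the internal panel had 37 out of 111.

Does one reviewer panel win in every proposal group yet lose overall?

Yes

Infrastructure: the 2025 panel 15/31 = 48.4%, the internal panel 31/53 = 58.5% → the internal panel
Applied research: the 2025 panel 78/130 = 60.0%, the internal panel 7/10 = 70.0% → the internal panel
Basic research: the 2025 panel 1/5 = 20.0%, the internal panel 37/111 = 33.3% → the internal panel
Overall: the 2025 panel 94/166 = 56.6%, the internal panel 75/174 = 43.1% → the 2025 panel
The internal panel wins each proposal group but the 2025 panel wins overall — the comparison reverses. The internal panel's proposals skew toward basic research, which has a lower base rate.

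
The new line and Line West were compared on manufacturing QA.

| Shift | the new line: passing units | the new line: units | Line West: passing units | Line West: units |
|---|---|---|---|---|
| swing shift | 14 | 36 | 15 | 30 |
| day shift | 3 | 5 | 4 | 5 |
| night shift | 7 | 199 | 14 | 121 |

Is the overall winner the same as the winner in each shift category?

Yes

Swing shift: the new line 14/36 = 38.9%, Line West 15/30 = 50.0% → Line West
Day shift: the new line 3/5 = 60.0%, Line West 4/5 = 80.0% → Line West
Night shift: the new line 7/199 = 3.5%, Line West 14/121 = 11.6% → Line West
Overall: the new line 24/240 = 10.0%, Line West 33/156 = 21.2% → Line West
Line West wins overall and in every shift group — no reversal.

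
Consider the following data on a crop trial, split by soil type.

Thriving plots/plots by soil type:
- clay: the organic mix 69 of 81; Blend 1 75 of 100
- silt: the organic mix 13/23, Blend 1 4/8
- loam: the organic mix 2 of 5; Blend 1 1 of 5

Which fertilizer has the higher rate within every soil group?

the organic mix

Clay: the organic mix 69/81 = 85.2%, Blend 1 75/100 = 75.0% → the organic mix
Silt: the organic mix 13/23 = 56.5%, Blend 1 4/8 = 50.0% → the organic mix
Loam: the organic mix 2/5 = 40.0%, Blend 1 1/5 = 20.0% → the organic mix
The organic mix has the higher rate in all 3 groups.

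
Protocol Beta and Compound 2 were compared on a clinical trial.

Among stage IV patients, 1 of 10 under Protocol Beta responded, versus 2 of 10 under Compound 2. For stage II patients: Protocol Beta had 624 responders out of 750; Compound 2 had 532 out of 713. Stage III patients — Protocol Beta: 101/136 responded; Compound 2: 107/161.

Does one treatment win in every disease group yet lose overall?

No

Stage IV: Protocol Beta 1/10 = 10.0%, Compound 2 2/10 = 20.0% → Compound 2
Stage II: Protocol Beta 624/750 = 83.2%, Compound 2 532/713 = 74.6% → Protocol Beta
Stage III: Protocol Beta 101/136 = 74.3%, Compound 2 107/161 = 66.5% → Protocol Beta
Overall: Protocol Beta 726/896 = 81.0%, Compound 2 641/884 = 72.5% → Protocol Beta
Neither sweeps: Protocol Beta wins 2 of 3 groups, Compound 2 wins 1. Protocol Beta wins overall but not every group — no Simpson reversal.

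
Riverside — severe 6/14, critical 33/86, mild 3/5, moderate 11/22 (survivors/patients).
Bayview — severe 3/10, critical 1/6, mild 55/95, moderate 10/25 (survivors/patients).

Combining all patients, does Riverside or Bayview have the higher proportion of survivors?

Bayview

Severe: Riverside 6/14 = 42.9%, Bayview 3/10 = 30.0% → Riverside
Critical: Riverside 33/86 = 38.4%, Bayview 1/6 = 16.7% → Riverside
Mild: Riverside 3/5 = 60.0%, Bayview 55/95 = 57.9% → Riverside
Moderate: Riverside 11/22 = 50.0%, Bayview 10/25 = 40.0% → Riverside
Overall: Riverside 53/127 = 41.7%, Bayview 69/136 = 50.7% → Bayview
(Riverside wins every case group but Bayview wins overall — Riverside's patients skew toward the low-rate critical group.)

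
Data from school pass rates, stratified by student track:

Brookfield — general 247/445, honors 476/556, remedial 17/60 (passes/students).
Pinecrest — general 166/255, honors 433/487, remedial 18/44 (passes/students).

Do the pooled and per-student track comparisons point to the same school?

Yes

General: Brookfield 247/445 = 55.5%, Pinecrest 166/255 = 65.1% → Pinecrest
Honors: Brookfield 476/556 = 85.6%, Pinecrest 433/487 = 88.9% → Pinecrest
Remedial: Brookfield 17/60 = 28.3%, Pinecrest 18/44 = 40.9% → Pinecrest
Overall: Brookfield 740/1061 = 69.7%, Pinecrest 617/786 = 78.5% → Pinecrest
Pinecrest wins overall and in every student group — no reversal.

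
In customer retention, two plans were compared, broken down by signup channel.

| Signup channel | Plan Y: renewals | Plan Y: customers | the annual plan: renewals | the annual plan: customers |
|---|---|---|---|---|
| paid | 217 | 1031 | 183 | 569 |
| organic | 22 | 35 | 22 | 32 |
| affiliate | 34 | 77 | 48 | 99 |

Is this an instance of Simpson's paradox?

No

Paid: Plan Y 217/1031 = 21.0%, the annual plan 183/569 = 32.2% → the annual plan
Organic: Plan Y 22/35 = 62.9%, the annual plan 22/32 = 68.8% → the annual plan
Affiliate: Plan Y 34/77 = 44.2%, the annual plan 48/99 = 48.5% → the annual plan
Overall: Plan Y 273/1143 = 23.9%, the annual plan 253/700 = 36.1% → the annual plan
The annual plan wins overall and in every signup group — no reversal.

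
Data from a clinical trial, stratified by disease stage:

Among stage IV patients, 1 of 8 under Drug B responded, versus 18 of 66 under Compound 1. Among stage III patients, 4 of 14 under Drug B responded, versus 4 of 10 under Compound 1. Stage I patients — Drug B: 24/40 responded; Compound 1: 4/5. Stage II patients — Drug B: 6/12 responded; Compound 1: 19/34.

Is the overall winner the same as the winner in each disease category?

No

Stage IV: Drug B 1/8 = 12.5%, Compound 1 18/66 = 27.3% → Compound 1
Stage III: Drug B 4/14 = 28.6%, Compound 1 4/10 = 40.0% → Compound 1
Stage I: Drug B 24/40 = 60.0%, Compound 1 4/5 = 80.0% → Compound 1
Stage II: Drug B 6/12 = 50.0%, Compound 1 19/34 = 55.9% → Compound 1
Overall: Drug B 35/74 = 47.3%, Compound 1 45/115 = 39.1% → Drug B
Compound 1 wins each disease group but Drug B wins overall — the comparison reverses. Compound 1's patients skew toward stage IV, which has a lower base rate.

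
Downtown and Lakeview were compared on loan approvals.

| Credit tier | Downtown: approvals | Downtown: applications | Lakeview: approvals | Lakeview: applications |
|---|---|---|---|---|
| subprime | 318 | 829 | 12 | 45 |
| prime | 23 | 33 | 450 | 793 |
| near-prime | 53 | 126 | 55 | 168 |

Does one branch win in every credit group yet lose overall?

Yes

Subprime: Downtown 318/829 = 38.4%, Lakeview 12/45 = 26.7% → Downtown
Prime: Downtown 23/33 = 69.7%, Lakeview 450/793 = 56.7% → Downtown
Near-prime: Downtown 53/126 = 42.1%, Lakeview 55/168 = 32.7% → Downtown
Overall: Downtown 394/988 = 39.9%, Lakeview 517/1006 = 51.4% → Lakeview
Downtown wins each credit group but Lakeview wins overall — the comparison reverses. Downtown's applications skew toward subprime, which has a lower base rate.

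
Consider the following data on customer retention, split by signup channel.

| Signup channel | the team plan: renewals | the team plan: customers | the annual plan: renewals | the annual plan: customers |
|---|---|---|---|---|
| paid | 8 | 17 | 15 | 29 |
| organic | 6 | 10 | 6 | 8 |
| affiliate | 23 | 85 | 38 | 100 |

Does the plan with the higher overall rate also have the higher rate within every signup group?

Yes

Paid: the team plan 8/17 = 47.1%, the annual plan 15/29 = 51.7% → the annual plan
Organic: the team plan 6/10 = 60.0%, the annual plan 6/8 = 75.0% → the annual plan
Affiliate: the team plan 23/85 = 27.1%, the annual plan 38/100 = 38.0% → the annual plan
Overall: the team plan 37/112 = 33.0%, the annual plan 59/137 = 43.1% → the annual plan
The annual plan wins overall and in every signup group — no reversal.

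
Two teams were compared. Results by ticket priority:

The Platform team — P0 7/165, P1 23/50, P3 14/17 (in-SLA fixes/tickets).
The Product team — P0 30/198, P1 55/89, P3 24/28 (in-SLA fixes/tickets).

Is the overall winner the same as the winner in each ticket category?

P0: the Platform team 7/165 = 4.2%, the Product team 30/198 = 15.2% → the Product team
P1: the Platform team 23/50 = 46.0%, the Product team 55/89 = 61.8% → the Product team
P3: the Platform team 14/17 = 82.4%, the Product team 24/28 = 85.7% → the Product team
Overall: the Platform team 44/232 = 19.0%, the Product team 109/315 = 34.6% → the Product team
The Product team wins overall and in every ticket group — no reversal.

Yes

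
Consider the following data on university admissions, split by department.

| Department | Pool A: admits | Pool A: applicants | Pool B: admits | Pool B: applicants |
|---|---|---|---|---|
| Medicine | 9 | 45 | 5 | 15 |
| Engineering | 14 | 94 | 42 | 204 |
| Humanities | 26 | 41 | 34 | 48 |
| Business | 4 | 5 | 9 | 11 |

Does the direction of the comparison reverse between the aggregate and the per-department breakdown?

Medicine: Pool A 9/45 = 20.0%, Pool B 5/15 = 33.3% → Pool B
Engineering: Pool A 14/94 = 14.9%, Pool B 42/204 = 20.6% → Pool B
Humanities: Pool A 26/41 = 63.4%, Pool B 34/48 = 70.8% → Pool B
Business: Pool A 4/5 = 80.0%, Pool B 9/11 = 81.8% → Pool B
Overall: Pool A 53/185 = 28.6%, Pool B 90/278 = 32.4% → Pool B
Pool B wins overall and in every department group — no reversal.

No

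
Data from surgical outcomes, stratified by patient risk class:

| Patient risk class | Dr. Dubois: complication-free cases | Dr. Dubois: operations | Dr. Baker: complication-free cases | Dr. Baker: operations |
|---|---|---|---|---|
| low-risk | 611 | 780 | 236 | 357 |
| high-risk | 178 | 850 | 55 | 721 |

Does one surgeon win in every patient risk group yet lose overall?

Low-risk: Dr. Dubois 611/780 = 78.3%, Dr. Baker 236/357 = 66.1% → Dr. Dubois
High-risk: Dr. Dubois 178/850 = 20.9%, Dr. Baker 55/721 = 7.6% → Dr. Dubois
Overall: Dr. Dubois 789/1630 = 48.4%, Dr. Baker 291/1078 = 27.0% → Dr. Dubois
Dr. Dubois wins overall and in every patient risk group — no reversal.

No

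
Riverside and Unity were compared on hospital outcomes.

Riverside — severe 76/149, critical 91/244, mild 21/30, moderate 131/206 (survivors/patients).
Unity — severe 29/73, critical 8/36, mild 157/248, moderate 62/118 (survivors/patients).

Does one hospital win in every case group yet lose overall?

Severe: Riverside 76/149 = 51.0%, Unity 29/73 = 39.7% → Riverside
Critical: Riverside 91/244 = 37.3%, Unity 8/36 = 22.2% → Riverside
Mild: Riverside 21/30 = 70.0%, Unity 157/248 = 63.3% → Riverside
Moderate: Riverside 131/206 = 63.6%, Unity 62/118 = 52.5% → Riverside
Overall: Riverside 319/629 = 50.7%, Unity 256/475 = 53.9% → Unity
Riverside wins each case group but Unity wins overall — the comparison reverses. Riverside's patients skew toward critical, which has a lower base rate.

Yes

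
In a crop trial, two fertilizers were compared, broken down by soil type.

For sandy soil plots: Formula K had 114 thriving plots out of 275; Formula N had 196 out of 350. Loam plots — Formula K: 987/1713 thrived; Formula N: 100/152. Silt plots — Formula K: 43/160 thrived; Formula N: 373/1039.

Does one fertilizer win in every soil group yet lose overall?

Sandy soil: Formula K 114/275 = 41.5%, Formula N 196/350 = 56.0% → Formula N
Loam: Formula K 987/1713 = 57.6%, Formula N 100/152 = 65.8% → Formula N
Silt: Formula K 43/160 = 26.9%, Formula N 373/1039 = 35.9% → Formula N
Overall: Formula K 1144/2148 = 53.3%, Formula N 669/1541 = 43.4% → Formula K
Formula N wins each soil group but Formula K wins overall — the comparison reverses. Formula N's plots skew toward silt, which has a lower base rate.

Yes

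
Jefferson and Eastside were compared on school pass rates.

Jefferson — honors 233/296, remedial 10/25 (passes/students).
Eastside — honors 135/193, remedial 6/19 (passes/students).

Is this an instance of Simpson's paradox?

Honors: Jefferson 233/296 = 78.7%, Eastside 135/193 = 69.9% → Jefferson
Remedial: Jefferson 10/25 = 40.0%, Eastside 6/19 = 31.6% → Jefferson
Overall: Jefferson 243/321 = 75.7%, Eastside 141/212 = 66.5% → Jefferson
Jefferson wins overall and in every student group — no reversal.

No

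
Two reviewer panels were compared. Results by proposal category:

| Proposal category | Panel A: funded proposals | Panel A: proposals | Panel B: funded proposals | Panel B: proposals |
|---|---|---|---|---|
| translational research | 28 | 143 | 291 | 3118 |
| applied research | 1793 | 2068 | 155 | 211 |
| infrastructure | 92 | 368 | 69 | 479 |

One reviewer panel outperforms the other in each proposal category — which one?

Panel A

Translational research: Panel A 28/143 = 19.6%, Panel B 291/3118 = 9.3% → Panel A
Applied research: Panel A 1793/2068 = 86.7%, Panel B 155/211 = 73.5% → Panel A
Infrastructure: Panel A 92/368 = 25.0%, Panel B 69/479 = 14.4% → Panel A
Panel A has the higher rate in all 3 groups.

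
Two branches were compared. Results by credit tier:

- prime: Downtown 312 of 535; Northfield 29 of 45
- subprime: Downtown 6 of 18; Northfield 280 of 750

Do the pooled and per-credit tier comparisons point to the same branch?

No

Prime: Downtown 312/535 = 58.3%, Northfield 29/45 = 64.4% → Northfield
Subprime: Downtown 6/18 = 33.3%, Northfield 280/750 = 37.3% → Northfield
Overall: Downtown 318/553 = 57.5%, Northfield 309/795 = 38.9% → Downtown
Northfield wins each credit group but Downtown wins overall — the comparison reverses. Northfield's applications skew toward subprime, which has a lower base rate.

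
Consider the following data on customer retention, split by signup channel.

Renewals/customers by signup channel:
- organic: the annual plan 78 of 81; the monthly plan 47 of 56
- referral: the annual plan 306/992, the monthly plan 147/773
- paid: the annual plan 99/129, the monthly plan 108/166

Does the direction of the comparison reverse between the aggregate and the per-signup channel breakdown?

Organic: the annual plan 78/81 = 96.3%, the monthly plan 47/56 = 83.9% → the annual plan
Referral: the annual plan 306/992 = 30.8%, the monthly plan 147/773 = 19.0% → the annual plan
Paid: the annual plan 99/129 = 76.7%, the monthly plan 108/166 = 65.1% → the annual plan
Overall: the annual plan 483/1202 = 40.2%, the monthly plan 302/995 = 30.4% → the annual plan
The annual plan wins overall and in every signup group — no reversal.

No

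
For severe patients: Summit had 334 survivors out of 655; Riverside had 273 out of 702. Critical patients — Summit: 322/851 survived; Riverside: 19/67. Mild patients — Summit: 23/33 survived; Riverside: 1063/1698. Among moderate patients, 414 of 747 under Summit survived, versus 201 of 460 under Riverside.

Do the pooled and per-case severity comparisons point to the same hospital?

No

Severe: Summit 334/655 = 51.0%, Riverside 273/702 = 38.9% → Summit
Critical: Summit 322/851 = 37.8%, Riverside 19/67 = 28.4% → Summit
Mild: Summit 23/33 = 69.7%, Riverside 1063/1698 = 62.6% → Summit
Moderate: Summit 414/747 = 55.4%, Riverside 201/460 = 43.7% → Summit
Overall: Summit 1093/2286 = 47.8%, Riverside 1556/2927 = 53.2% → Riverside
Summit wins each case group but Riverside wins overall — the comparison reverses. Summit's patients skew toward critical, which has a lower base rate.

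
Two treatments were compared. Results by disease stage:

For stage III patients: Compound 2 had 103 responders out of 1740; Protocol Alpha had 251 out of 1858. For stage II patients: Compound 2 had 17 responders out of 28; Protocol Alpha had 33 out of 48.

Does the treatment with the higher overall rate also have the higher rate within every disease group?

Yes

Stage III: Compound 2 103/1740 = 5.9%, Protocol Alpha 251/1858 = 13.5% → Protocol Alpha
Stage II: Compound 2 17/28 = 60.7%, Protocol Alpha 33/48 = 68.8% → Protocol Alpha
Overall: Compound 2 120/1768 = 6.8%, Protocol Alpha 284/1906 = 14.9% → Protocol Alpha
Protocol Alpha wins overall and in every disease group — no reversal.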